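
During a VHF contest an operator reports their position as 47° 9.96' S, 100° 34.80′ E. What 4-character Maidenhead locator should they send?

OE02

Offset from 180°W / 90°S: lon 280.58°, lat 42.83°.
Field: lon ⌊280.58/20⌋ = 14 → O; lat ⌊42.83/10⌋ = 4 → E.
Square: lon ⌊0.58/2⌋ = 0; lat ⌊2.83/1⌋ = 2.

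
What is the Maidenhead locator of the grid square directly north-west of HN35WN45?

Longitude extended square 4; −1 → 3.
Latitude extended square 5; +1 → 6.

HN35wn36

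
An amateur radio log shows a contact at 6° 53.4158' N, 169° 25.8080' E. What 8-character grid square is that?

RJ46rv13

Add 180° to longitude and 90° to latitude: 349.43013, 96.89026.
Field: lon ⌊349.43013/20⌋ = 17 → R; lat ⌊96.89026/10⌋ = 9 → J.
Square: lon ⌊9.43013/2⌋ = 4; lat ⌊6.89026/1⌋ = 6.
Subsquare: lon ⌊1.43013/0.0833333⌋ = 17 → r; lat ⌊0.89026/0.0416667⌋ = 21 → v.
Extended square: lon ⌊0.01347/0.00833333⌋ = 1; lat ⌊0.01526/0.00416667⌋ = 3.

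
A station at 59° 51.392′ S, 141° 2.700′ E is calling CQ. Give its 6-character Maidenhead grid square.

QD00md

Shift to the Maidenhead origin (180°W, 90°S): lon 321.0450, lat 30.1435.
Field: 321.0450/20 → 16 → Q, 30.1435/10 → 3 → D; chars QD.
Square: 1.0450/2 → 0, 0.1435/1 → 0; chars 00.
Subsquare: 1.0450/0.0833333 → 12 → m, 0.1435/0.0416667 → 3 → d; chars md.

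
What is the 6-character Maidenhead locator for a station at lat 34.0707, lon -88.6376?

EM54qb

Offset from 180°W / 90°S: lon 91.3624°, lat 124.0707°.
Field: 91.3624/20 → 4 → E, 124.0707/10 → 12 → M; chars EM.
Square: 11.3624/2 → 5, 4.0707/1 → 4; chars 54.
Subsquare: 1.3624/0.0833333 → 16 → q, 0.0707/0.0416667 → 1 → b; chars qb.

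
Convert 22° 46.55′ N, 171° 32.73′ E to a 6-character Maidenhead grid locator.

RL52ss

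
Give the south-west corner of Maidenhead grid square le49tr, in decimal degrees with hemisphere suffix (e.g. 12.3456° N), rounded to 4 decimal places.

Field L=11, E=4: +11·20° lon, +4·10° lat → SW at lon 40°, lat -50°.
Square 4, 9: +4·2° lon, +9·1° lat → SW at lon 48°, lat -41°.
Subsquare t=19, r=17: +19·0.0833333° lon, +17·0.0416667° lat → SW at lon 49.5833°, lat -40.2917°.
latitude 40.2917° S, longitude 49.5833° E.

40.2917° S, 49.5833° E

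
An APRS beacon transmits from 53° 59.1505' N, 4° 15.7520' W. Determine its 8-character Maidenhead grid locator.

Shift to the Maidenhead origin (180°W, 90°S): lon 175.73747, lat 143.98584.
Field: 175.73747/20 → 8 → I, 143.98584/10 → 14 → O; chars IO.
Square: 15.73747/2 → 7, 3.98584/1 → 3; chars 73.
Subsquare: 1.73747/0.0833333 → 20 → u, 0.98584/0.0416667 → 23 → x; chars ux.
Extended square: 0.07080/0.00833333 → 8, 0.02751/0.00416667 → 6; chars 86.

IO73ux86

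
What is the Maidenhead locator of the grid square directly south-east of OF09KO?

OF09ln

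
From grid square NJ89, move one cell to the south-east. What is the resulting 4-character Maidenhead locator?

NJ98

Longitude square 8; +1 → 9.
Latitude square 9; −1 → 8.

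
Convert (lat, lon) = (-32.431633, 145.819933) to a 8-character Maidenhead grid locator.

Offset from 180°W / 90°S: lon 325.81993°, lat 57.56837°.
Field: lon ⌊325.81993/20⌋ = 16 → Q; lat ⌊57.56837/10⌋ = 5 → F.
Square: lon ⌊5.81993/2⌋ = 2; lat ⌊7.56837/1⌋ = 7.
Subsquare: lon ⌊1.81993/0.0833333⌋ = 21 → v; lat ⌊0.56837/0.0416667⌋ = 13 → n.
Extended square: lon ⌊0.06993/0.00833333⌋ = 8; lat ⌊0.02670/0.00416667⌋ = 6.

QF27vn86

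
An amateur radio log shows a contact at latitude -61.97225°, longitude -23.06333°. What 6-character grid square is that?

HC88la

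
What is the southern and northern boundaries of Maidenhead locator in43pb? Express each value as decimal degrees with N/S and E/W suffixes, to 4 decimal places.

Field I=8, N=13: +8·20° lon, +13·10° lat → SW at lon -20°, lat 40°.
Square 4, 3: +4·2° lon, +3·1° lat → SW at lon -12°, lat 43°.
Subsquare p=15, b=1: +15·0.0833333° lon, +1·0.0416667° lat → SW at lon -10.75°, lat 43.0417°.
Cell spans 0.0833333° lon × 0.0416667° lat.
south 43.0417° N, north 43.0833° N.

43.0417° N, 43.0833° N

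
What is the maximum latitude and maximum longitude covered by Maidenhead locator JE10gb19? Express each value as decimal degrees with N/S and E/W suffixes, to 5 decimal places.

Field J=9, E=4: +9·20° lon, +4·10° lat → SW at lon 0°, lat -50°.
Square 1, 0: +1·2° lon, +0·1° lat → SW at lon 2°, lat -50°.
Subsquare g=6, b=1: +6·0.0833333° lon, +1·0.0416667° lat → SW at lon 2.5°, lat -49.9583°.
Extended square 1, 9: +1·0.00833333° lon, +9·0.00416667° lat → SW at lon 2.50833°, lat -49.9208°.
Cell spans 0.00833333° lon × 0.00416667° lat. NE corner is SW corner plus one full cell.
latitude 49.91667° S, longitude 2.51667° E.

49.91667° S, 2.51667° E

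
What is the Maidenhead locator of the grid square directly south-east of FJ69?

FJ78

Longitude square 6; +1 → 7.
Latitude square 9; −1 → 8.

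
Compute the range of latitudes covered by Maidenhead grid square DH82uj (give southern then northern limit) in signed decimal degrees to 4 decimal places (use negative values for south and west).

-17.6250, -17.5833

Field D=3, H=7: +3·20° lon, +7·10° lat → SW at lon -120°, lat -20°.
Square 8, 2: +8·2° lon, +2·1° lat → SW at lon -104°, lat -18°.
Subsquare u=20, j=9: +20·0.0833333° lon, +9·0.0416667° lat → SW at lon -102.333°, lat -17.625°.
Cell spans 0.0833333° lon × 0.0416667° lat.
south -17.6250, north -17.5833.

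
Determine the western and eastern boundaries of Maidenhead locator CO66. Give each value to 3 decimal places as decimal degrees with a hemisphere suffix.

Field C=2, O=14: +2·20° lon, +14·10° lat → SW at lon -140°, lat 50°.
Square 6, 6: +6·2° lon, +6·1° lat → SW at lon -128°, lat 56°.
Cell spans 2° lon × 1° lat.
west 128.000° W, east 126.000° W.

128.000° W, 126.000° W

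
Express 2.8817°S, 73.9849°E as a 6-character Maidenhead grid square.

MI67xc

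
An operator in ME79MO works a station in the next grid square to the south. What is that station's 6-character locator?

Latitude subsquare o = 14; −1 → 13 = n.
The longitude characters are unchanged.

ME79mn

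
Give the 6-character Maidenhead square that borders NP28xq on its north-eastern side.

Longitude subsquare x = 23; +1 → 24, wraps to 0 = a, carry into square.
Longitude square 2; +1 → 3.
Latitude subsquare q = 16; +1 → 17 = r.

NP38ar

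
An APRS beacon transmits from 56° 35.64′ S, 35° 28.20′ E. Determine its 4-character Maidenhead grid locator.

KD73

Shift to the Maidenhead origin (180°W, 90°S): lon 215.47, lat 33.41.
Field: 215.47/20 → 10 → K, 33.41/10 → 3 → D; chars KD.
Square: 15.47/2 → 7, 3.41/1 → 3; chars 73.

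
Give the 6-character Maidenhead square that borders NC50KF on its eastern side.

Longitude subsquare k = 10; +1 → 11 = l.
The latitude characters are unchanged.

NC50lf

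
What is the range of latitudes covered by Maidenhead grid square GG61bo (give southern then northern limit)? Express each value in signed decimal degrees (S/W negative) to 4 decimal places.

-28.4167, -28.3750

Field G=6, G=6: +6·20° lon, +6·10° lat → SW at lon -60°, lat -30°.
Square 6, 1: +6·2° lon, +1·1° lat → SW at lon -48°, lat -29°.
Subsquare b=1, o=14: +1·0.0833333° lon, +14·0.0416667° lat → SW at lon -47.9167°, lat -28.4167°.
Cell spans 0.0833333° lon × 0.0416667° lat.
south -28.4167, north -28.3750.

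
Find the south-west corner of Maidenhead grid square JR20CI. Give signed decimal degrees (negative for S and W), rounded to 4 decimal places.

80.3333, 4.1667

Field J=9, R=17: +9·20° lon, +17·10° lat → SW at lon 0°, lat 80°.
Square 2, 0: +2·2° lon, +0·1° lat → SW at lon 4°, lat 80°.
Subsquare c=2, i=8: +2·0.0833333° lon, +8·0.0416667° lat → SW at lon 4.16667°, lat 80.3333°.
latitude 80.3333, longitude 4.1667.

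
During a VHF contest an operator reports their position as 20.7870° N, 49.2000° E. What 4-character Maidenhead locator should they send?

LL40

Shift to the Maidenhead origin (180°W, 90°S): lon 229.20, lat 110.79.
Field: 229.20/20 → 11 → L, 110.79/10 → 11 → L; chars LL.
Square: 9.20/2 → 4, 0.79/1 → 0; chars 40.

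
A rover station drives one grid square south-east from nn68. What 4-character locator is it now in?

NN77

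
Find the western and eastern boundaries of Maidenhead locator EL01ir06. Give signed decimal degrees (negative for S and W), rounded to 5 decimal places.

-99.33333, -99.32500

Field E=4, L=11: +4·20° lon, +11·10° lat → SW at lon -100°, lat 20°.
Square 0, 1: +0·2° lon, +1·1° lat → SW at lon -100°, lat 21°.
Subsquare i=8, r=17: +8·0.0833333° lon, +17·0.0416667° lat → SW at lon -99.3333°, lat 21.7083°.
Extended square 0, 6: +0·0.00833333° lon, +6·0.00416667° lat → SW at lon -99.3333°, lat 21.7333°.
Cell spans 0.00833333° lon × 0.00416667° lat.
west -99.33333, east -99.32500.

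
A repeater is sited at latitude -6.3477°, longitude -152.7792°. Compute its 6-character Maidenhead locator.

BI33op

Add 180° to longitude and 90° to latitude: 27.2208, 83.6523.
Field: lon ⌊27.2208/20⌋ = 1 → B; lat ⌊83.6523/10⌋ = 8 → I.
Square: lon ⌊7.2208/2⌋ = 3; lat ⌊3.6523/1⌋ = 3.
Subsquare: lon ⌊1.2208/0.0833333⌋ = 14 → o; lat ⌊0.6523/0.0416667⌋ = 15 → p.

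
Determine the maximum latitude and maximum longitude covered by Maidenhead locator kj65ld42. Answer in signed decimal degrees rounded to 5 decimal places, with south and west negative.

Field K=10, J=9: +10·20° lon, +9·10° lat → SW at lon 20°, lat 0°.
Square 6, 5: +6·2° lon, +5·1° lat → SW at lon 32°, lat 5°.
Subsquare l=11, d=3: +11·0.0833333° lon, +3·0.0416667° lat → SW at lon 32.9167°, lat 5.125°.
Extended square 4, 2: +4·0.00833333° lon, +2·0.00416667° lat → SW at lon 32.95°, lat 5.13333°.
Cell spans 0.00833333° lon × 0.00416667° lat. NE corner is SW corner plus one full cell.
latitude 5.13750, longitude 32.95833.

5.13750, 32.95833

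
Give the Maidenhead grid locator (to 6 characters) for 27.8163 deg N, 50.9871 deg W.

GL47mt

Shift to the Maidenhead origin (180°W, 90°S): lon 129.0129, lat 117.8163.
Field (20°×10°, letters A–R): 129.0129/20 → 6 → G, 117.8163/10 → 11 → L; chars GL.
Square (2°×1°, digits 0–9): 9.0129/2 → 4, 7.8163/1 → 7; chars 47.
Subsquare (5′×2.5′, letters a–x): 1.0129/0.0833333 → 12 → m, 0.8163/0.0416667 → 19 → t; chars mt.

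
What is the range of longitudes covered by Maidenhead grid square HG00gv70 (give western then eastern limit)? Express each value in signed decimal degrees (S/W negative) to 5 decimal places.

-39.44167, -39.43333

Field H=7, G=6: +7·20° lon, +6·10° lat → SW at lon -40°, lat -30°.
Square 0, 0: +0·2° lon, +0·1° lat → SW at lon -40°, lat -30°.
Subsquare g=6, v=21: +6·0.0833333° lon, +21·0.0416667° lat → SW at lon -39.5°, lat -29.125°.
Extended square 7, 0: +7·0.00833333° lon, +0·0.00416667° lat → SW at lon -39.4417°, lat -29.125°.
Cell spans 0.00833333° lon × 0.00416667° lat.
west -39.44167, east -39.43333.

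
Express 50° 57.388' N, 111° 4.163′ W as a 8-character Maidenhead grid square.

DO40lw19

Offset from 180°W / 90°S: lon 68.93062°, lat 140.95647°.
Field: lon ⌊68.93062/20⌋ = 3 → D; lat ⌊140.95647/10⌋ = 14 → O.
Square: lon ⌊8.93062/2⌋ = 4; lat ⌊0.95647/1⌋ = 0.
Subsquare: lon ⌊0.93062/0.0833333⌋ = 11 → l; lat ⌊0.95647/0.0416667⌋ = 22 → w.
Extended square: lon ⌊0.01395/0.00833333⌋ = 1; lat ⌊0.03980/0.00416667⌋ = 9.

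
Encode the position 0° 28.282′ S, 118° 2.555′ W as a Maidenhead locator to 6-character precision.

DI09xm

Add 180° to longitude and 90° to latitude: 61.9574, 89.5286.
Field: lon ⌊61.9574/20⌋ = 3 → D; lat ⌊89.5286/10⌋ = 8 → I.
Square: lon ⌊1.9574/2⌋ = 0; lat ⌊9.5286/1⌋ = 9.
Subsquare: lon ⌊1.9574/0.0833333⌋ = 23 → x; lat ⌊0.5286/0.0416667⌋ = 12 → m.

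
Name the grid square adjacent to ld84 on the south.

LD83

Latitude square 4; −1 → 3.
The longitude characters are unchanged.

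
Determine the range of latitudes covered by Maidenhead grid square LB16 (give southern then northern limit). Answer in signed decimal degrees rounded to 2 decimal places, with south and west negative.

-74.00, -73.00

Field L=11, B=1: +11·20° lon, +1·10° lat → SW at lon 40°, lat -80°.
Square 1, 6: +1·2° lon, +6·1° lat → SW at lon 42°, lat -74°.
Cell spans 2° lon × 1° lat.
south -74.00, north -73.00.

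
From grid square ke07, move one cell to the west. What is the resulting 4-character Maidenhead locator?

Longitude square 0; −1 → -1, wraps to 9, carry into field.
Longitude field K = 10; −1 → 9 = J.
The latitude characters are unchanged.

JE97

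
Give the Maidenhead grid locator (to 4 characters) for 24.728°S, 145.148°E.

QG25

Shift to the Maidenhead origin (180°W, 90°S): lon 325.15, lat 65.27.
Field: 325.15/20 → 16 → Q, 65.27/10 → 6 → G; chars QG.
Square: 5.15/2 → 2, 5.27/1 → 5; chars 25.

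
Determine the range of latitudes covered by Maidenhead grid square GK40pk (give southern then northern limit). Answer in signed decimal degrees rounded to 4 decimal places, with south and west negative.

10.4167, 10.4583

Field G=6, K=10: +6·20° lon, +10·10° lat → SW at lon -60°, lat 10°.
Square 4, 0: +4·2° lon, +0·1° lat → SW at lon -52°, lat 10°.
Subsquare p=15, k=10: +15·0.0833333° lon, +10·0.0416667° lat → SW at lon -50.75°, lat 10.4167°.
Cell spans 0.0833333° lon × 0.0416667° lat.
south 10.4167, north 10.4583.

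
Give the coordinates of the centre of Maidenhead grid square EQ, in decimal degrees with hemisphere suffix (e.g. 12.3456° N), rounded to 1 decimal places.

75.0° N, 90.0° W

Field E=4, Q=16: +4·20° lon, +16·10° lat → SW at lon -100°, lat 70°.
Cell spans 20° lon × 10° lat. Centre is SW corner plus half of each.
latitude 75.0° N, longitude 90.0° W.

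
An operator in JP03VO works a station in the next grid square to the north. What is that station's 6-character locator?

Latitude subsquare o = 14; +1 → 15 = p.
The longitude characters are unchanged.

JP03vp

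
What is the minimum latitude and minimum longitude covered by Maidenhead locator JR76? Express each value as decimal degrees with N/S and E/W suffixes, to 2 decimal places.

86.00° N, 14.00° E

Field J=9, R=17: +9·20° lon, +17·10° lat → SW at lon 0°, lat 80°.
Square 7, 6: +7·2° lon, +6·1° lat → SW at lon 14°, lat 86°.
latitude 86.00° N, longitude 14.00° E.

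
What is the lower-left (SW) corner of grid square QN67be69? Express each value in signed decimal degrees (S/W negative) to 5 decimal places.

47.20417, 152.13333

Field Q=16, N=13: +16·20° lon, +13·10° lat → SW at lon 140°, lat 40°.
Square 6, 7: +6·2° lon, +7·1° lat → SW at lon 152°, lat 47°.
Subsquare b=1, e=4: +1·0.0833333° lon, +4·0.0416667° lat → SW at lon 152.083°, lat 47.1667°.
Extended square 6, 9: +6·0.00833333° lon, +9·0.00416667° lat → SW at lon 152.133°, lat 47.2042°.
latitude 47.20417, longitude 152.13333.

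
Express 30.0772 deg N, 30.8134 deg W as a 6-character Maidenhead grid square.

HM40ob

Shift to the Maidenhead origin (180°W, 90°S): lon 149.1866, lat 120.0772.
Field (20°×10°, letters A–R): 149.1866/20 → 7 → H, 120.0772/10 → 12 → M; chars HM.
Square (2°×1°, digits 0–9): 9.1866/2 → 4, 0.0772/1 → 0; chars 40.
Subsquare (5′×2.5′, letters a–x): 1.1866/0.0833333 → 14 → o, 0.0772/0.0416667 → 1 → b; chars ob.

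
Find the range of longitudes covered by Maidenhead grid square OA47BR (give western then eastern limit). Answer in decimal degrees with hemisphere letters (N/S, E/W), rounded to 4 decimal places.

Field O=14, A=0: +14·20° lon, +0·10° lat → SW at lon 100°, lat -90°.
Square 4, 7: +4·2° lon, +7·1° lat → SW at lon 108°, lat -83°.
Subsquare b=1, r=17: +1·0.0833333° lon, +17·0.0416667° lat → SW at lon 108.083°, lat -82.2917°.
Cell spans 0.0833333° lon × 0.0416667° lat.
west 108.0833° E, east 108.1667° E.

108.0833° E, 108.1667° E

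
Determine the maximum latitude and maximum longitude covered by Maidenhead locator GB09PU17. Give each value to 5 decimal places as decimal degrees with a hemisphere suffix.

70.13333° S, 58.73333° W

Field G=6, B=1: +6·20° lon, +1·10° lat → SW at lon -60°, lat -80°.
Square 0, 9: +0·2° lon, +9·1° lat → SW at lon -60°, lat -71°.
Subsquare p=15, u=20: +15·0.0833333° lon, +20·0.0416667° lat → SW at lon -58.75°, lat -70.1667°.
Extended square 1, 7: +1·0.00833333° lon, +7·0.00416667° lat → SW at lon -58.7417°, lat -70.1375°.
Cell spans 0.00833333° lon × 0.00416667° lat. NE corner is SW corner plus one full cell.
latitude 70.13333° S, longitude 58.73333° W.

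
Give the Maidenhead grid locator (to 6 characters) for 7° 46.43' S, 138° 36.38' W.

Offset from 180°W / 90°S: lon 41.3937°, lat 82.2262°.
Field: 41.3937/20 → 2 → C, 82.2262/10 → 8 → I; chars CI.
Square: 1.3937/2 → 0, 2.2262/1 → 2; chars 02.
Subsquare: 1.3937/0.0833333 → 16 → q, 0.2262/0.0416667 → 5 → f; chars qf.

CI02qf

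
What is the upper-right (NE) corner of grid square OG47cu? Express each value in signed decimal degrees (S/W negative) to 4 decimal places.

-22.1250, 108.2500

Field O=14, G=6: +14·20° lon, +6·10° lat → SW at lon 100°, lat -30°.
Square 4, 7: +4·2° lon, +7·1° lat → SW at lon 108°, lat -23°.
Subsquare c=2, u=20: +2·0.0833333° lon, +20·0.0416667° lat → SW at lon 108.167°, lat -22.1667°.
Cell spans 0.0833333° lon × 0.0416667° lat. NE corner is SW corner plus one full cell.
latitude -22.1250, longitude 108.2500.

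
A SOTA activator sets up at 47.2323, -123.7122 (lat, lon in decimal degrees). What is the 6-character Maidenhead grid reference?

CN87df

Shift to the Maidenhead origin (180°W, 90°S): lon 56.2878, lat 137.2323.
Field: 56.2878/20 → 2 → C, 137.2323/10 → 13 → N; chars CN.
Square: 16.2878/2 → 8, 7.2323/1 → 7; chars 87.
Subsquare: 0.2878/0.0833333 → 3 → d, 0.2323/0.0416667 → 5 → f; chars df.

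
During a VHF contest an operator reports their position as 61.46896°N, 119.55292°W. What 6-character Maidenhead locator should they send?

Shift to the Maidenhead origin (180°W, 90°S): lon 60.4471, lat 151.4690.
Field (20°×10°, letters A–R): 60.4471/20 → 3 → D, 151.4690/10 → 15 → P; chars DP.
Square (2°×1°, digits 0–9): 0.4471/2 → 0, 1.4690/1 → 1; chars 01.
Subsquare (5′×2.5′, letters a–x): 0.4471/0.0833333 → 5 → f, 0.4690/0.0416667 → 11 → l; chars fl.

DP01fl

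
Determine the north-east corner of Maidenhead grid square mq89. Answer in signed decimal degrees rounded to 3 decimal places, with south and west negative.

80.000, 78.000

Field M=12, Q=16: +12·20° lon, +16·10° lat → SW at lon 60°, lat 70°.
Square 8, 9: +8·2° lon, +9·1° lat → SW at lon 76°, lat 79°.
Cell spans 2° lon × 1° lat. NE corner is SW corner plus one full cell.
latitude 80.000, longitude 78.000.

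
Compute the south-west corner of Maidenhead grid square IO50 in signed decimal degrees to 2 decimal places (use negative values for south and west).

50.00, -10.00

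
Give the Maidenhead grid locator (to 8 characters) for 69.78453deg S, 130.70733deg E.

PC50if41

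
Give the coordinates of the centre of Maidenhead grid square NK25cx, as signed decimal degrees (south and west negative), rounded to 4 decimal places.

Field N=13, K=10: +13·20° lon, +10·10° lat → SW at lon 80°, lat 10°.
Square 2, 5: +2·2° lon, +5·1° lat → SW at lon 84°, lat 15°.
Subsquare c=2, x=23: +2·0.0833333° lon, +23·0.0416667° lat → SW at lon 84.1667°, lat 15.9583°.
Cell spans 0.0833333° lon × 0.0416667° lat. Centre is SW corner plus half of each.
latitude 15.9792, longitude 84.2083.

15.9792, 84.2083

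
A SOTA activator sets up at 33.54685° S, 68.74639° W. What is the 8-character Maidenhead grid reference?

FF56pk08

Shift to the Maidenhead origin (180°W, 90°S): lon 111.25361, lat 56.45315.
Field (20°×10°, letters A–R): 111.25361/20 → 5 → F, 56.45315/10 → 5 → F; chars FF.
Square (2°×1°, digits 0–9): 11.25361/2 → 5, 6.45315/1 → 6; chars 56.
Subsquare (5′×2.5′, letters a–x): 1.25361/0.0833333 → 15 → p, 0.45315/0.0416667 → 10 → k; chars pk.
Extended square (30″×15″, digits 0–9): 0.00361/0.00833333 → 0, 0.03648/0.00416667 → 8; chars 08.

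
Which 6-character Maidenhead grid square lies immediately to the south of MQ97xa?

Latitude subsquare a = 0; −1 → -1, wraps to 23 = x, carry into square.
Latitude square 7; −1 → 6.
The longitude characters are unchanged.

MQ96xx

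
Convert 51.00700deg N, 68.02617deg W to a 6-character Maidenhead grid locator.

FO51xa

Add 180° to longitude and 90° to latitude: 111.9738, 141.0070.
Field: 111.9738/20 → 5 → F, 141.0070/10 → 14 → O; chars FO.
Square: 11.9738/2 → 5, 1.0070/1 → 1; chars 51.
Subsquare: 1.9738/0.0833333 → 23 → x, 0.0070/0.0416667 → 0 → a; chars xa.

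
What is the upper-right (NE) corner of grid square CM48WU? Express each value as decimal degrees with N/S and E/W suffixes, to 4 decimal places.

Field C=2, M=12: +2·20° lon, +12·10° lat → SW at lon -140°, lat 30°.
Square 4, 8: +4·2° lon, +8·1° lat → SW at lon -132°, lat 38°.
Subsquare w=22, u=20: +22·0.0833333° lon, +20·0.0416667° lat → SW at lon -130.167°, lat 38.8333°.
Cell spans 0.0833333° lon × 0.0416667° lat. NE corner is SW corner plus one full cell.
latitude 38.8750° N, longitude 130.0833° W.

38.8750° N, 130.0833° W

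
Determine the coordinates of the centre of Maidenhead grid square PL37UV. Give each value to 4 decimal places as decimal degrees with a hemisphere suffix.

Field P=15, L=11: +15·20° lon, +11·10° lat → SW at lon 120°, lat 20°.
Square 3, 7: +3·2° lon, +7·1° lat → SW at lon 126°, lat 27°.
Subsquare u=20, v=21: +20·0.0833333° lon, +21·0.0416667° lat → SW at lon 127.667°, lat 27.875°.
Cell spans 0.0833333° lon × 0.0416667° lat. Centre is SW corner plus half of each.
latitude 27.8958° N, longitude 127.7083° E.

27.8958° N, 127.7083° E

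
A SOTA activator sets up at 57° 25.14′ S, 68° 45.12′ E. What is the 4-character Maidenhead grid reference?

Shift to the Maidenhead origin (180°W, 90°S): lon 248.75, lat 32.58.
Field: 248.75/20 → 12 → M, 32.58/10 → 3 → D; chars MD.
Square: 8.75/2 → 4, 2.58/1 → 2; chars 42.

MD42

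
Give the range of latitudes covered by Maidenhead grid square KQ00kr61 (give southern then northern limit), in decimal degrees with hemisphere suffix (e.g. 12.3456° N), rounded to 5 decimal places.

70.71250° N, 70.71667° N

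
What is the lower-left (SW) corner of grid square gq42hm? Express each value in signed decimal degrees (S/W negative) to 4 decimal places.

72.5000, -51.4167

Field G=6, Q=16: +6·20° lon, +16·10° lat → SW at lon -60°, lat 70°.
Square 4, 2: +4·2° lon, +2·1° lat → SW at lon -52°, lat 72°.
Subsquare h=7, m=12: +7·0.0833333° lon, +12·0.0416667° lat → SW at lon -51.4167°, lat 72.5°.
latitude 72.5000, longitude -51.4167.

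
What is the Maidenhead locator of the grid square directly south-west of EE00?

Longitude square 0; −1 → -1, wraps to 9, carry into field.
Longitude field E = 4; −1 → 3 = D.
Latitude square 0; −1 → -1, wraps to 9, carry into field.
Latitude field E = 4; −1 → 3 = D.

DD99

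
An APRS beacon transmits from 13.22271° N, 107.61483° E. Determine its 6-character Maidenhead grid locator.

OK33tf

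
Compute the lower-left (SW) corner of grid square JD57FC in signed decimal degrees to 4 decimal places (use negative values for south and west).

-52.9167, 10.4167

Field J=9, D=3: +9·20° lon, +3·10° lat → SW at lon 0°, lat -60°.
Square 5, 7: +5·2° lon, +7·1° lat → SW at lon 10°, lat -53°.
Subsquare f=5, c=2: +5·0.0833333° lon, +2·0.0416667° lat → SW at lon 10.4167°, lat -52.9167°.
latitude -52.9167, longitude 10.4167.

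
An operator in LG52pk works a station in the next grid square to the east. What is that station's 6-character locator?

LG52qk

Longitude subsquare p = 15; +1 → 16 = q.
The latitude characters are unchanged.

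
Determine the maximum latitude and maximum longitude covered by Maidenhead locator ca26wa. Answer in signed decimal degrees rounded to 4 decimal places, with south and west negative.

-83.9583, -134.0833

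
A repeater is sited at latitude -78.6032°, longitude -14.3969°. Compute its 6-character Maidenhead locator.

IB21tj

Offset from 180°W / 90°S: lon 165.6031°, lat 11.3968°.
Field: 165.6031/20 → 8 → I, 11.3968/10 → 1 → B; chars IB.
Square: 5.6031/2 → 2, 1.3968/1 → 1; chars 21.
Subsquare: 1.6031/0.0833333 → 19 → t, 0.3968/0.0416667 → 9 → j; chars tj.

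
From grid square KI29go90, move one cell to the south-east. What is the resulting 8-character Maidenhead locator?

Longitude extended square 9; +1 → 10, wraps to 0, carry into subsquare.
Longitude subsquare g = 6; +1 → 7 = h.
Latitude extended square 0; −1 → -1, wraps to 9, carry into subsquare.
Latitude subsquare o = 14; −1 → 13 = n.

KI29hn09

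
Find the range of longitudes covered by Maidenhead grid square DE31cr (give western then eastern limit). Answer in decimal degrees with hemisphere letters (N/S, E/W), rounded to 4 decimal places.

113.8333° W, 113.7500° W

Field D=3, E=4: +3·20° lon, +4·10° lat → SW at lon -120°, lat -50°.
Square 3, 1: +3·2° lon, +1·1° lat → SW at lon -114°, lat -49°.
Subsquare c=2, r=17: +2·0.0833333° lon, +17·0.0416667° lat → SW at lon -113.833°, lat -48.2917°.
Cell spans 0.0833333° lon × 0.0416667° lat.
west 113.8333° W, east 113.7500° W.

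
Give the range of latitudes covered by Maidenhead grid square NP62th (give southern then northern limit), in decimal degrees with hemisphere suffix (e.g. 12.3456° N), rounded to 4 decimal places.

Field N=13, P=15: +13·20° lon, +15·10° lat → SW at lon 80°, lat 60°.
Square 6, 2: +6·2° lon, +2·1° lat → SW at lon 92°, lat 62°.
Subsquare t=19, h=7: +19·0.0833333° lon, +7·0.0416667° lat → SW at lon 93.5833°, lat 62.2917°.
Cell spans 0.0833333° lon × 0.0416667° lat.
south 62.2917° N, north 62.3333° N.

62.2917° N, 62.3333° N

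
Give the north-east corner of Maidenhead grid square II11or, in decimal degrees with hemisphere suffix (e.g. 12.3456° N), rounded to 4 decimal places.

Field I=8, I=8: +8·20° lon, +8·10° lat → SW at lon -20°, lat -10°.
Square 1, 1: +1·2° lon, +1·1° lat → SW at lon -18°, lat -9°.
Subsquare o=14, r=17: +14·0.0833333° lon, +17·0.0416667° lat → SW at lon -16.8333°, lat -8.29167°.
Cell spans 0.0833333° lon × 0.0416667° lat. NE corner is SW corner plus one full cell.
latitude 8.2500° S, longitude 16.7500° W.

8.2500° S, 16.7500° W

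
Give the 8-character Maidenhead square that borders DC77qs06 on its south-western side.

DC77ps95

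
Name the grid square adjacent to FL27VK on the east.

FL27wk

Longitude subsquare v = 21; +1 → 22 = w.
The latitude characters are unchanged.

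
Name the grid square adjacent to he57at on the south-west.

Longitude subsquare a = 0; −1 → -1, wraps to 23 = x, carry into square.
Longitude square 5; −1 → 4.
Latitude subsquare t = 19; −1 → 18 = s.

HE47xs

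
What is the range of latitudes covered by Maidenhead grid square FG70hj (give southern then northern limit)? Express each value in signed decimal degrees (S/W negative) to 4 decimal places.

Field F=5, G=6: +5·20° lon, +6·10° lat → SW at lon -80°, lat -30°.
Square 7, 0: +7·2° lon, +0·1° lat → SW at lon -66°, lat -30°.
Subsquare h=7, j=9: +7·0.0833333° lon, +9·0.0416667° lat → SW at lon -65.4167°, lat -29.625°.
Cell spans 0.0833333° lon × 0.0416667° lat.
south -29.6250, north -29.5833.

-29.6250, -29.5833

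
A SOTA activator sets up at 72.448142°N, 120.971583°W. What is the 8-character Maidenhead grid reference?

Add 180° to longitude and 90° to latitude: 59.02842, 162.44814.
Field: 59.02842/20 → 2 → C, 162.44814/10 → 16 → Q; chars CQ.
Square: 19.02842/2 → 9, 2.44814/1 → 2; chars 92.
Subsquare: 1.02842/0.0833333 → 12 → m, 0.44814/0.0416667 → 10 → k; chars mk.
Extended square: 0.02842/0.00833333 → 3, 0.03148/0.00416667 → 7; chars 37.

CQ92mk37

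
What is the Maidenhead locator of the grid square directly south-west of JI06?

Longitude square 0; −1 → -1, wraps to 9, carry into field.
Longitude field J = 9; −1 → 8 = I.
Latitude square 6; −1 → 5.

II95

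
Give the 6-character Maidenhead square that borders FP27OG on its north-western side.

Longitude subsquare o = 14; −1 → 13 = n.
Latitude subsquare g = 6; +1 → 7 = h.

FP27nh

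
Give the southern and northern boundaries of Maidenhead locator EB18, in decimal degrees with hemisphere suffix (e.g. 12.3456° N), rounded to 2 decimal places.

Field E=4, B=1: +4·20° lon, +1·10° lat → SW at lon -100°, lat -80°.
Square 1, 8: +1·2° lon, +8·1° lat → SW at lon -98°, lat -72°.
Cell spans 2° lon × 1° lat.
south 72.00° S, north 71.00° S.

72.00° S, 71.00° S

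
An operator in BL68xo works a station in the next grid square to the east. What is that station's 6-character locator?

Longitude subsquare x = 23; +1 → 24, wraps to 0 = a, carry into square.
Longitude square 6; +1 → 7.
The latitude characters are unchanged.

BL78ao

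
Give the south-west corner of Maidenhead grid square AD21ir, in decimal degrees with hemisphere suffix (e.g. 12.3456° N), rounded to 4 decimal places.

58.2917° S, 175.3333° W

Field A=0, D=3: +0·20° lon, +3·10° lat → SW at lon -180°, lat -60°.
Square 2, 1: +2·2° lon, +1·1° lat → SW at lon -176°, lat -59°.
Subsquare i=8, r=17: +8·0.0833333° lon, +17·0.0416667° lat → SW at lon -175.333°, lat -58.2917°.
latitude 58.2917° S, longitude 175.3333° W.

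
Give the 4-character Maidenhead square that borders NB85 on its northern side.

Latitude square 5; +1 → 6.
The longitude characters are unchanged.

NB86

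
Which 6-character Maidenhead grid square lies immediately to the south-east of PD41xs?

PD51ar

Longitude subsquare x = 23; +1 → 24, wraps to 0 = a, carry into square.
Longitude square 4; +1 → 5.
Latitude subsquare s = 18; −1 → 17 = r.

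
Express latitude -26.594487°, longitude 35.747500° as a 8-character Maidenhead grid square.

Shift to the Maidenhead origin (180°W, 90°S): lon 215.74750, lat 63.40551.
Field: 215.74750/20 → 10 → K, 63.40551/10 → 6 → G; chars KG.
Square: 15.74750/2 → 7, 3.40551/1 → 3; chars 73.
Subsquare: 1.74750/0.0833333 → 20 → u, 0.40551/0.0416667 → 9 → j; chars uj.
Extended square: 0.08083/0.00833333 → 9, 0.03051/0.00416667 → 7; chars 97.

KG73uj97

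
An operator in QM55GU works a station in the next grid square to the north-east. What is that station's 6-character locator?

QM55hv

Longitude subsquare g = 6; +1 → 7 = h.
Latitude subsquare u = 20; +1 → 21 = v.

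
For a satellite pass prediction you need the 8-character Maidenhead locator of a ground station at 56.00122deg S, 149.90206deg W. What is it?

Shift to the Maidenhead origin (180°W, 90°S): lon 30.09794, lat 33.99878.
Field: lon ⌊30.09794/20⌋ = 1 → B; lat ⌊33.99878/10⌋ = 3 → D.
Square: lon ⌊10.09794/2⌋ = 5; lat ⌊3.99878/1⌋ = 3.
Subsquare: lon ⌊0.09794/0.0833333⌋ = 1 → b; lat ⌊0.99878/0.0416667⌋ = 23 → x.
Extended square: lon ⌊0.01461/0.00833333⌋ = 1; lat ⌊0.04045/0.00416667⌋ = 9.

BD53bx19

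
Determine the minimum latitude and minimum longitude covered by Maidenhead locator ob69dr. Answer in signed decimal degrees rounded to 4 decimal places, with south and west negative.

Field O=14, B=1: +14·20° lon, +1·10° lat → SW at lon 100°, lat -80°.
Square 6, 9: +6·2° lon, +9·1° lat → SW at lon 112°, lat -71°.
Subsquare d=3, r=17: +3·0.0833333° lon, +17·0.0416667° lat → SW at lon 112.25°, lat -70.2917°.
latitude -70.2917, longitude 112.2500.

-70.2917, 112.2500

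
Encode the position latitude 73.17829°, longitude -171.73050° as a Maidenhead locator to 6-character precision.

Shift to the Maidenhead origin (180°W, 90°S): lon 8.2695, lat 163.1783.
Field: 8.2695/20 → 0 → A, 163.1783/10 → 16 → Q; chars AQ.
Square: 8.2695/2 → 4, 3.1783/1 → 3; chars 43.
Subsquare: 0.2695/0.0833333 → 3 → d, 0.1783/0.0416667 → 4 → e; chars de.

AQ43de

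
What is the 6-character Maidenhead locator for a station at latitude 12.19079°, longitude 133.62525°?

PK62te

Offset from 180°W / 90°S: lon 313.6252°, lat 102.1908°.
Field (20°×10°, letters A–R): lon ⌊313.6252/20⌋ = 15 → P; lat ⌊102.1908/10⌋ = 10 → K.
Square (2°×1°, digits 0–9): lon ⌊13.6252/2⌋ = 6; lat ⌊2.1908/1⌋ = 2.
Subsquare (5′×2.5′, letters a–x): lon ⌊1.6252/0.0833333⌋ = 19 → t; lat ⌊0.1908/0.0416667⌋ = 4 → e.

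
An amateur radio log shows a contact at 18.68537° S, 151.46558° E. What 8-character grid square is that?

QH51rh55

Add 180° to longitude and 90° to latitude: 331.46558, 71.31463.
Field: lon ⌊331.46558/20⌋ = 16 → Q; lat ⌊71.31463/10⌋ = 7 → H.
Square: lon ⌊11.46558/2⌋ = 5; lat ⌊1.31463/1⌋ = 1.
Subsquare: lon ⌊1.46558/0.0833333⌋ = 17 → r; lat ⌊0.31463/0.0416667⌋ = 7 → h.
Extended square: lon ⌊0.04891/0.00833333⌋ = 5; lat ⌊0.02296/0.00416667⌋ = 5.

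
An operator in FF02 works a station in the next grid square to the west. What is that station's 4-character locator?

Longitude square 0; −1 → -1, wraps to 9, carry into field.
Longitude field F = 5; −1 → 4 = E.
The latitude characters are unchanged.

EF92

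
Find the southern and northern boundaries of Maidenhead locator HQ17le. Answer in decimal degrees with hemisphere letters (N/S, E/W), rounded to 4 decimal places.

77.1667° N, 77.2083° N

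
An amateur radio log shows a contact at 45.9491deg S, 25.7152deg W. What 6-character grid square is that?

Shift to the Maidenhead origin (180°W, 90°S): lon 154.2848, lat 44.0509.
Field (20°×10°, letters A–R): lon ⌊154.2848/20⌋ = 7 → H; lat ⌊44.0509/10⌋ = 4 → E.
Square (2°×1°, digits 0–9): lon ⌊14.2848/2⌋ = 7; lat ⌊4.0509/1⌋ = 4.
Subsquare (5′×2.5′, letters a–x): lon ⌊0.2848/0.0833333⌋ = 3 → d; lat ⌊0.0509/0.0416667⌋ = 1 → b.

HE74db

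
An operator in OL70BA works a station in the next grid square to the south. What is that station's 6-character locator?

OK79bx

Latitude subsquare a = 0; −1 → -1, wraps to 23 = x, carry into square.
Latitude square 0; −1 → -1, wraps to 9, carry into field.
Latitude field L = 11; −1 → 10 = K.
The longitude characters are unchanged.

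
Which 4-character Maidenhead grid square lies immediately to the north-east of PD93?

Longitude square 9; +1 → 10, wraps to 0, carry into field.
Longitude field P = 15; +1 → 16 = Q.
Latitude square 3; +1 → 4.

QD04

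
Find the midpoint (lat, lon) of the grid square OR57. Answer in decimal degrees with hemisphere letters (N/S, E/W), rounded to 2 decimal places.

87.50° N, 111.00° E

Field O=14, R=17: +14·20° lon, +17·10° lat → SW at lon 100°, lat 80°.
Square 5, 7: +5·2° lon, +7·1° lat → SW at lon 110°, lat 87°.
Cell spans 2° lon × 1° lat. Centre is SW corner plus half of each.
latitude 87.50° N, longitude 111.00° E.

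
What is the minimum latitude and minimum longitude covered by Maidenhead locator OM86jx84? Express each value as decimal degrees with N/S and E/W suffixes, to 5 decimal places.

36.97500° N, 116.81667° E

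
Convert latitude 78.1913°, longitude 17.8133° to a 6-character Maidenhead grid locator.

JQ88ve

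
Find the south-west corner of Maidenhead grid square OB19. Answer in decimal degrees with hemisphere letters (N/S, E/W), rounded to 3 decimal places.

Field O=14, B=1: +14·20° lon, +1·10° lat → SW at lon 100°, lat -80°.
Square 1, 9: +1·2° lon, +9·1° lat → SW at lon 102°, lat -71°.
latitude 71.000° S, longitude 102.000° E.

71.000° S, 102.000° E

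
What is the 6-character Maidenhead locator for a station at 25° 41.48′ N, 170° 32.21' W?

AL45rq

Add 180° to longitude and 90° to latitude: 9.4632, 115.6913.
Field (20°×10°, letters A–R): lon ⌊9.4632/20⌋ = 0 → A; lat ⌊115.6913/10⌋ = 11 → L.
Square (2°×1°, digits 0–9): lon ⌊9.4632/2⌋ = 4; lat ⌊5.6913/1⌋ = 5.
Subsquare (5′×2.5′, letters a–x): lon ⌊1.4632/0.0833333⌋ = 17 → r; lat ⌊0.6913/0.0416667⌋ = 16 → q.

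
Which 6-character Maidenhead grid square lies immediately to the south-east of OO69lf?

OO69me

Longitude subsquare l = 11; +1 → 12 = m.
Latitude subsquare f = 5; −1 → 4 = e.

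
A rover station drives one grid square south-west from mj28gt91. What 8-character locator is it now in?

MJ28gt80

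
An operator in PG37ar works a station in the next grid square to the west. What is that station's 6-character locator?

Longitude subsquare a = 0; −1 → -1, wraps to 23 = x, carry into square.
Longitude square 3; −1 → 2.
The latitude characters are unchanged.

PG27xr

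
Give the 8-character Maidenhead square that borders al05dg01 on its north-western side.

AL05cg92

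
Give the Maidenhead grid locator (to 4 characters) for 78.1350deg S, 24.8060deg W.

HB71

Shift to the Maidenhead origin (180°W, 90°S): lon 155.19, lat 11.86.
Field (20°×10°, letters A–R): 155.19/20 → 7 → H, 11.86/10 → 1 → B; chars HB.
Square (2°×1°, digits 0–9): 15.19/2 → 7, 1.86/1 → 1; chars 71.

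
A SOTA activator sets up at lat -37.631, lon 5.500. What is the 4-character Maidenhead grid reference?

Offset from 180°W / 90°S: lon 185.50°, lat 52.37°.
Field: lon ⌊185.50/20⌋ = 9 → J; lat ⌊52.37/10⌋ = 5 → F.
Square: lon ⌊5.50/2⌋ = 2; lat ⌊2.37/1⌋ = 2.

JF22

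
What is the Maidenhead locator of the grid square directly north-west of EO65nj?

Longitude subsquare n = 13; −1 → 12 = m.
Latitude subsquare j = 9; +1 → 10 = k.

EO65mk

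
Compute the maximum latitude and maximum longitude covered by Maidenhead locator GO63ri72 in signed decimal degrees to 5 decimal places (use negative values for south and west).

53.34583, -46.51667

Field G=6, O=14: +6·20° lon, +14·10° lat → SW at lon -60°, lat 50°.
Square 6, 3: +6·2° lon, +3·1° lat → SW at lon -48°, lat 53°.
Subsquare r=17, i=8: +17·0.0833333° lon, +8·0.0416667° lat → SW at lon -46.5833°, lat 53.3333°.
Extended square 7, 2: +7·0.00833333° lon, +2·0.00416667° lat → SW at lon -46.525°, lat 53.3417°.
Cell spans 0.00833333° lon × 0.00416667° lat. NE corner is SW corner plus one full cell.
latitude 53.34583, longitude -46.51667.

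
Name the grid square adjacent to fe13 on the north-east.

Longitude square 1; +1 → 2.
Latitude square 3; +1 → 4.

FE24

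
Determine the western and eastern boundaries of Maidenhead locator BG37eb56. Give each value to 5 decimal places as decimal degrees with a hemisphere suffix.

153.62500° W, 153.61667° W

Field B=1, G=6: +1·20° lon, +6·10° lat → SW at lon -160°, lat -30°.
Square 3, 7: +3·2° lon, +7·1° lat → SW at lon -154°, lat -23°.
Subsquare e=4, b=1: +4·0.0833333° lon, +1·0.0416667° lat → SW at lon -153.667°, lat -22.9583°.
Extended square 5, 6: +5·0.00833333° lon, +6·0.00416667° lat → SW at lon -153.625°, lat -22.9333°.
Cell spans 0.00833333° lon × 0.00416667° lat.
west 153.62500° W, east 153.61667° W.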